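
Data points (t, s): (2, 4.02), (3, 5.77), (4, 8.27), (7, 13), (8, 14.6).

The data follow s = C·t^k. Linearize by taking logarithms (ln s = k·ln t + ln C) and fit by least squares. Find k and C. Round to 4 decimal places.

k = 0.9344, C = 2.1263

Taking logs, ln s = k·ln t + ln C, so regress ln s on ln t.
Σln t = 7.2034, Σ(ln t)² = 11.7199, Σln s = 10.5026, Σln t·ln s = 16.3848.
Equations: 11.7199·k + 7.2034·ln C = 16.3848;  7.2034·k + 5·ln C = 10.5026.
Slope k = (n·Σln t·ln s − Σln t·Σln s)/(n·Σ(ln t)² − (Σln t)²) = (5·16.3848 − 7.2034·10.5026)/6.7102 = 0.93436; ln C = (Σln s − k·Σln t)/n = 0.75440, so C = exp(0.75440) = 2.12633.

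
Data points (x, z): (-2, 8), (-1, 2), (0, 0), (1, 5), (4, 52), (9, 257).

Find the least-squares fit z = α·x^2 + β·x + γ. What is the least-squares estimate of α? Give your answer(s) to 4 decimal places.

MᵀM·[α, β, γ]ᵀ = Mᵀz reads: 6835·α + 785·β + 103·γ = 21688;  785·α + 103·β + 11·γ = 2508;  103·α + 11·β + 6·γ = 324.
Solving the 3×3 system (Gaussian elimination) gives α = 41723/13776, β = 18029/13776, γ = -899/2296.

α = 3.0287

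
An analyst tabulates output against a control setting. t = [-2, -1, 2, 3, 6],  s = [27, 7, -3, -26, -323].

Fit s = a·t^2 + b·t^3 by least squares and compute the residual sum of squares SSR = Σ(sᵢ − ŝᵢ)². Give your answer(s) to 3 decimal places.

SSR = 6.378

The normal system MᵀM·[a, b]ᵀ = Mᵀs is [[1410, 8018]; [8018, 47514]]·[a, b]ᵀ = [-11759, -70717]ᵀ.
Eliminating b: 47514·(row 1) − 8018·(row 2) gives 2706416·a = 47514·(-11759) − 8018·(-70717) = 8291780, so a = 2072945/676604.
Then b = ((-70717) − 8018·(2072945/676604))/47514 = -1356827/676604.
Residuals: -219522/169151, 326614/169151, 133256/169151, 96530/169151, -23620/169151; SSR = 1078916/169151.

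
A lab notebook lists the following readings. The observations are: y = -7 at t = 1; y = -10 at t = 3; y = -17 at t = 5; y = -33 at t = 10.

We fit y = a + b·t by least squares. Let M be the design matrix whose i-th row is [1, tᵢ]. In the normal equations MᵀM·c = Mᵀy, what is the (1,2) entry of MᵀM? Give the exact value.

19

Row 1 ↔ basis 1, column 2 ↔ basis t, so (MᵀM)_{1,2} = Σᵢ t = (1)·(1) + (1)·(3) + (1)·(5) + (1)·(10) = 19.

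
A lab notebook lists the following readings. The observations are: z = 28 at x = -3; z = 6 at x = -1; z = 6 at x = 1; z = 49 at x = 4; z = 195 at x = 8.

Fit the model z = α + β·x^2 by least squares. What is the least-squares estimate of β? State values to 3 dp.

β = 3.008

Sums needed: Σ1 = 5, Σx^2 = 91, Σx^2·x^2 = 4435.
And Σz = 284, Σx^2·z = 13528.
MᵀM·[α, β]ᵀ = Mᵀz becomes [[5, 91]; [91, 4435]]·[α, β]ᵀ = [284, 13528]ᵀ.
Eliminating β: 4435·(row 1) − 91·(row 2) gives 13894·α = 4435·284 − 91·13528 = 28492, so α = 14246/6947.
Then β = (13528 − 91·(14246/6947))/4435 = 20898/6947.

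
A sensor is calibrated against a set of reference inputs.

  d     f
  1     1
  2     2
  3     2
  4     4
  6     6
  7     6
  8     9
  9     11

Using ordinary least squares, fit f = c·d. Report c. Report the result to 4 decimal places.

From the data, Σd·d = 260.
Moment sums: Σd·f = 276.
XᵀX·[c]ᵀ = Xᵀf becomes [[260]]·[c]ᵀ = [276]ᵀ.
c = 276/260 = 1.06154.

c = 1.0615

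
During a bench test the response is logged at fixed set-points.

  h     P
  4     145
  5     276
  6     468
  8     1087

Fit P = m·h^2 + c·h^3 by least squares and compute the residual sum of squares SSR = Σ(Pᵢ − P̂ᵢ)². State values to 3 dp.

SSR = 0.408

Entries of MᵀM: Σh^2·h^2 = 6273, Σh^2·h^3 = 44693, Σh^3·h^3 = 328521.
Moment sums: Σh^2·P = 95636, Σh^3·P = 701412.
Normal equations: [[6273, 44693]; [44693, 328521]]·[m, c]ᵀ = [95636, 701412]ᵀ.
Δ = 6273·328521 − 44693² = 63347984.
m = (95636·328521 − 44693·701412)/63347984 = 4389240/3959249; c = (6273·701412 − 44693·95636)/63347984 = 462124/232897.
Residuals: 1072353/3959249, 20576/80801, -2003436/3959249, 465007/3959249; SSR = 1615570/3959249.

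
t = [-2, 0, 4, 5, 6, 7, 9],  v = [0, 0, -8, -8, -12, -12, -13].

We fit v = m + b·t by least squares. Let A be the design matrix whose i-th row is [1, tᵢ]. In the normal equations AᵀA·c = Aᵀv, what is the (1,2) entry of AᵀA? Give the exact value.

Row 1 ↔ basis 1, column 2 ↔ basis t, so (AᵀA)_{1,2} = Σᵢ t = (1)·(-2) + (1)·(0) + (1)·(4) + (1)·(5) + (1)·(6) + (1)·(7) + (1)·(9) = 29.

29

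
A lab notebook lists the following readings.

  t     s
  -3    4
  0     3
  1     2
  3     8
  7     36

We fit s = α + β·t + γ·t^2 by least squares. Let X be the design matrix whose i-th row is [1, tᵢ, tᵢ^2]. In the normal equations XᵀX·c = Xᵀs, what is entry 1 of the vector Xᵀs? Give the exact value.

53

Entry 1 ↔ basis 1, so (Xᵀs)_{1} = Σᵢ sᵢ = (1)·(4) + (1)·(3) + (1)·(2) + (1)·(8) + (1)·(36) = 53.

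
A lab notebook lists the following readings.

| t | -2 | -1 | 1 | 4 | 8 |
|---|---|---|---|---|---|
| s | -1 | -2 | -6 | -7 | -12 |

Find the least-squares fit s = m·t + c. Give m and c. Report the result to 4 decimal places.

m = -1.0606, c = -3.4788

Normal-equation sums: Σt·t = 86, Σt = 10, Σ1 = 5.
And Σt·s = -126, Σs = -28.
det = 86·5 − 10² = 330.
m = ((-126)·5 − 10·(-28))/330 = -35/33; c = (86·(-28) − 10·(-126))/330 = -574/165.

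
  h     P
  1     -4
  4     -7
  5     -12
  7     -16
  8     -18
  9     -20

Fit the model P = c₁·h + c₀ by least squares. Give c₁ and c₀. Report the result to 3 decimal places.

c₁ = -2.115, c₀ = -0.846

With design matrix M, MᵀM = [[236, 34]; [34, 6]] and MᵀP = [-528, -77]ᵀ.
Determinant 236·6 − 34² = 260.
c₁ = ((-528)·6 − 34·(-77))/260 = -55/26; c₀ = (236·(-77) − 34·(-528))/260 = -11/13.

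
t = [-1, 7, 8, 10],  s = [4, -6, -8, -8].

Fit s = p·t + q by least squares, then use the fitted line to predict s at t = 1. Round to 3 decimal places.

Forming AᵀA = [[214, 24]; [24, 4]] and Aᵀs = [-190, -18]ᵀ gives AᵀA·[p, q]ᵀ = Aᵀs.
Eliminating q: 4·(row 1) − 24·(row 2) gives 280·p = 4·(-190) − 24·(-18) = -328, so p = -41/35.
Then q = ((-18) − 24·(-41/35))/4 = 177/70.
At t = 1: ŝ = (-41/35)·(1) + (177/70)·(1) = 19/14.

ŝ = 1.357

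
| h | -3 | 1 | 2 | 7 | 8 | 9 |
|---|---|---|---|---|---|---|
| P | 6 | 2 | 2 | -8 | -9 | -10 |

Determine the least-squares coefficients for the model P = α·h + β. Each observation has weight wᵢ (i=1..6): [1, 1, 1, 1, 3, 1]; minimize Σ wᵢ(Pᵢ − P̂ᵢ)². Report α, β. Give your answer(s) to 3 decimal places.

α = -1.463, β = 2.941

Normal-equation sums: Σwᵢ·h·h = 336, Σwᵢ·h = 40, Σwᵢ·1 = 8.
For AᵀWP: Σwᵢ·h·P = -374, Σwᵢ·P = -35.
AᵀWA·[α, β]ᵀ = AᵀWP becomes [[336, 40]; [40, 8]]·[α, β]ᵀ = [-374, -35]ᵀ.
Δ = 336·8 − 40² = 1088.
α = ((-374)·8 − 40·(-35))/1088 = -199/136; β = (336·(-35) − 40·(-374))/1088 = 50/17.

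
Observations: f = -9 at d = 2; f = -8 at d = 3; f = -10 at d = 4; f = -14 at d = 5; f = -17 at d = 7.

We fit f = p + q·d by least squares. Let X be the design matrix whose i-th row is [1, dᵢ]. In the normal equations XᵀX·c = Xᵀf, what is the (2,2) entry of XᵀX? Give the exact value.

Row 2 ↔ basis d, column 2 ↔ basis d, so (XᵀX)_{2,2} = Σᵢ (d)·(d) = (2)·(2) + (3)·(3) + (4)·(4) + (5)·(5) + (7)·(7) = 103.

103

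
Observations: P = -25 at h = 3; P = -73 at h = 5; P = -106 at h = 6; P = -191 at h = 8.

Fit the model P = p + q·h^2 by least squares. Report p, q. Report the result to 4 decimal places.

p = 2.3850, q = -3.0190

Forming AᵀA = [[4, 134]; [134, 6098]] and AᵀP = [-395, -18090]ᵀ gives AᵀA·[p, q]ᵀ = AᵀP.
det = 4·6098 − 134² = 6436.
p = ((-395)·6098 − 134·(-18090))/6436 = 7675/3218; q = (4·(-18090) − 134·(-395))/6436 = -9715/3218.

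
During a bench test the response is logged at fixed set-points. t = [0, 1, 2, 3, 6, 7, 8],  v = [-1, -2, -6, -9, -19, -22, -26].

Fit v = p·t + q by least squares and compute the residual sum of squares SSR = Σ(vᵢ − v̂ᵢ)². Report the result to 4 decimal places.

SSR = 3.0291

Normal-equation sums: Σt·t = 163, Σt = 27, Σ1 = 7.
And Σt·v = -517, Σv = -85.
MᵀM·[p, q]ᵀ = Mᵀv becomes [[163, 27]; [27, 7]]·[p, q]ᵀ = [-517, -85]ᵀ.
Determinant 163·7 − 27² = 412.
p = ((-517)·7 − 27·(-85))/412 = -331/103; q = (163·(-85) − 27·(-517))/412 = 26/103.
Residuals: -129/103, 99/103, 18/103, 40/103, 3/103, 25/103, -56/103; SSR = 312/103.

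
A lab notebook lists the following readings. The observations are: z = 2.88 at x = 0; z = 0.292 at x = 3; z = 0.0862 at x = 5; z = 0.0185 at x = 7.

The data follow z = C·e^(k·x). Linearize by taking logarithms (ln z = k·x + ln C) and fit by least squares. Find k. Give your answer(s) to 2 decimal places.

Linearized form: ln z = k·x + ln C. From the 4 transformed points,
Σx = 15.0000, Σ(x)² = 83.0000, Σln z = -6.6143, Σx·ln z = -43.8783.
Equations: 83.0000·k + 15.0000·ln C = -43.8783;  15.0000·k + 4·ln C = -6.6143.
Δ = 83.0000·4 − (15.0000)² = 107.0000; k = (-43.8783·4 − 15.0000·-6.6143)/107.0000 = -0.71308, ln C = (83.0000·-6.6143 − 15.0000·-43.8783)/107.0000 = 1.02046.

k = -0.71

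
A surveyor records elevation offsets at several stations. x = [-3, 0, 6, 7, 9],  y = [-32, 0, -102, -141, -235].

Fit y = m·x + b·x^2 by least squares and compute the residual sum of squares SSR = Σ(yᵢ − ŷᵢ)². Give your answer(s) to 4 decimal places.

SSR = 0.8243

Sums needed: Σx·x = 175, Σx·x^2 = 1261, Σx^2·x^2 = 10339.
Moment sums: Σx·y = -3618, Σx^2·y = -29904.
Normal equations: [[175, 1261]; [1261, 10339]]·[m, b]ᵀ = [-3618, -29904]ᵀ.
Determinant 175·10339 − 1261² = 219204.
m = ((-3618)·10339 − 1261·(-29904))/219204 = 50407/36534; b = (175·(-29904) − 1261·(-3618))/219204 = -111817/36534.
Residuals: -1919/6089, 0, -583/6089, -4185/6089, 3004/6089; SSR = 5019/6089.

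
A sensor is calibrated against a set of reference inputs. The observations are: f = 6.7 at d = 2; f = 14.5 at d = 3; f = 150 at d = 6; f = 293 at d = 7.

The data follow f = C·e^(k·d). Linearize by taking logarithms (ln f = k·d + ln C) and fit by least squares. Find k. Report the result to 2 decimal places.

Linearized form: ln f = k·d + ln C. From the 4 transformed points,
Sums: Σd = 18.0000, Σ(d)² = 98.0000, Σln f = 15.2671, Σd·ln f = 81.6517.
Normal system: [[98.0000, 18.0000]; [18.0000, 4]]·[k, ln C]ᵀ = [81.6517, 15.2671]ᵀ.
Δ = 98.0000·4 − (18.0000)² = 68.0000; k = (81.6517·4 − 18.0000·15.2671)/68.0000 = 0.76176, ln C = (98.0000·15.2671 − 18.0000·81.6517)/68.0000 = 0.38885.

k = 0.76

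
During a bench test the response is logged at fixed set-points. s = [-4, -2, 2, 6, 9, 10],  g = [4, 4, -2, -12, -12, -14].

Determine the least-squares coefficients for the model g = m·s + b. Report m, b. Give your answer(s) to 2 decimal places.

AᵀA·[m, b]ᵀ = Aᵀg reads: 241·m + 21·b = -348;  21·m + 6·b = -32.
Eliminating b: 6·(row 1) − 21·(row 2) gives 1005·m = 6·(-348) − 21·(-32) = -1416, so m = -472/335.
Then b = ((-32) − 21·(-472/335))/6 = -404/1005.

m = -1.41, b = -0.40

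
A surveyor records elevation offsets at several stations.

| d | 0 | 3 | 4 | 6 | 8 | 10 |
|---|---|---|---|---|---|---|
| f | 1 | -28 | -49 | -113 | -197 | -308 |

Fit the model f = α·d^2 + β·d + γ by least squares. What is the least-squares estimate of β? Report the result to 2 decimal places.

β = -0.64

Sums needed: Σd^2·d^2 = 15729, Σd^2·d = 1819, Σd^2 = 225, Σd·d = 225, Σd = 31, Σ1 = 6.
Right-hand side: Σd^2·f = -48512, Σd·f = -5614, Σf = -694.
Solving the 3×3 system (Gaussian elimination) gives α = -378919/125220, β = -26877/41740, γ = 35569/31305.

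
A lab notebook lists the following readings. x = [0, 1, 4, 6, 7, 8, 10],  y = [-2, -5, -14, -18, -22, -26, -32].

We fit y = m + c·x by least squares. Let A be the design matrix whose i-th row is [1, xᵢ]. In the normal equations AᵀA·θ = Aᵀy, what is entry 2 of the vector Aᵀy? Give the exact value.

Entry 2 ↔ basis x, so (Aᵀy)_{2} = Σᵢ (x)·yᵢ = (0)·(-2) + (1)·(-5) + (4)·(-14) + (6)·(-18) + (7)·(-22) + (8)·(-26) + (10)·(-32) = -851.

-851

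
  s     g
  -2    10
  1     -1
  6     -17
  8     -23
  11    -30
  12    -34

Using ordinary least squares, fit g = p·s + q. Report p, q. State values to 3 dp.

Setting ∂/∂p … = 0 gives: 370·p + 36·q = -1045;  36·p + 6·q = -95.
det = 370·6 − 36² = 924.
p = ((-1045)·6 − 36·(-95))/924 = -475/154; q = (370·(-95) − 36·(-1045))/924 = 1235/462.

p = -3.084, q = 2.673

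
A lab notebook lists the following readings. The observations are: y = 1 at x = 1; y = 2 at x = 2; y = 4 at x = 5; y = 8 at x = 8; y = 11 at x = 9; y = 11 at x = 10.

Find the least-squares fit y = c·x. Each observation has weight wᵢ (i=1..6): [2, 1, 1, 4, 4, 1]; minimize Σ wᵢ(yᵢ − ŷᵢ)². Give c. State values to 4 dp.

c = 1.1083

Compute the Gram sums: Σwᵢ·x·x = 711.
For MᵀWy: Σwᵢ·x·y = 788.
Normal equations: [[711]]·[c]ᵀ = [788]ᵀ.
Hence c = 788 / 711 ≈ 1.1083.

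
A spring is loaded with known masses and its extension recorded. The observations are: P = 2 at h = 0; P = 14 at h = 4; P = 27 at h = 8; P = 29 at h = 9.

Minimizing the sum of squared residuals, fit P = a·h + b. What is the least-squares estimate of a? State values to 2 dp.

a = 3.05

The normal equations are: 161·a + 21·b = 533;  21·a + 4·b = 72.
Eliminating b: 4·(row 1) − 21·(row 2) gives 203·a = 4·533 − 21·72 = 620, so a = 620/203.
Then b = (72 − 21·(620/203))/4 = 57/29.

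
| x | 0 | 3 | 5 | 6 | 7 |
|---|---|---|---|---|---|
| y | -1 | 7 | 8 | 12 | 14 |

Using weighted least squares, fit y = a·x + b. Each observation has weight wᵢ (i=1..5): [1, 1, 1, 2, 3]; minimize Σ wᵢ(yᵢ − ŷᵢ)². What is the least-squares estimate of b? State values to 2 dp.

b = -0.64

Normal-equation sums: Σwᵢ·x·x = 253, Σwᵢ·x = 41, Σwᵢ·1 = 8.
Moment sums: Σwᵢ·x·y = 499, Σwᵢ·y = 80.
MᵀWM·[a, b]ᵀ = MᵀWy becomes [[253, 41]; [41, 8]]·[a, b]ᵀ = [499, 80]ᵀ.
Determinant 253·8 − 41² = 343.
a = (499·8 − 41·80)/343 = 712/343; b = (253·80 − 41·499)/343 = -219/343.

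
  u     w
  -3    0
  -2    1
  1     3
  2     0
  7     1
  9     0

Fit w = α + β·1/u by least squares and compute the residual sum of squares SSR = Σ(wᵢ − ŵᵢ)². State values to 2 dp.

From the data, Σ1 = 6, Σ1/u = 58/63, Σ1/u·1/u = 13049/7938.
For Xᵀw: Σw = 5, Σ1/u·w = 37/14.
Δ = 6·(13049/7938) − (58/63)² = 35783/3969.
α = (5·(13049/7938) − (58/63)·(37/14))/(35783/3969) = 45931/71566; β = (6·(37/14) − (58/63)·5)/(35783/3969) = 44667/35783.
Residuals: -16153/71566, 35151/35783, 79433/71566, -45299/35783, 12873/71566, -55857/71566; SSR = 160737/35783.

SSR = 4.49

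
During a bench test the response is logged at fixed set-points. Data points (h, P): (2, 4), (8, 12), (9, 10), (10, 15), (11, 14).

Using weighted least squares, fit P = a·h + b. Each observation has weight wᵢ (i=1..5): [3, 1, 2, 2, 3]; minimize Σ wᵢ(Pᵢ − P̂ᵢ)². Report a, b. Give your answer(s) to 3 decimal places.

a = 1.149, b = 1.668

With design matrix A, AᵀWA = [[801, 85]; [85, 11]] and AᵀWP = [1062, 116]ᵀ.
Eliminating b: 11·(row 1) − 85·(row 2) gives 1586·a = 11·1062 − 85·116 = 1822, so a = 911/793.
Then b = (116 − 85·(911/793))/11 = 1323/793.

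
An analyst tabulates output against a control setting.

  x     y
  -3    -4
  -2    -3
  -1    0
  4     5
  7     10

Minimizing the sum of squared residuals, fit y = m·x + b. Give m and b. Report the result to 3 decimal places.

The normal system MᵀM·[m, b]ᵀ = Mᵀy is [[79, 5]; [5, 5]]·[m, b]ᵀ = [108, 8]ᵀ.
det = 79·5 − 5² = 370.
m = (108·5 − 5·8)/370 = 50/37; b = (79·8 − 5·108)/370 = 46/185.

m = 1.351, b = 0.249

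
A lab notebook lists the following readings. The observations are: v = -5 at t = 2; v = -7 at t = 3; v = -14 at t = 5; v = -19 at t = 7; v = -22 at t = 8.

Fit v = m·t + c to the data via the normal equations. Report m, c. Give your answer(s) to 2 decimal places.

m = -2.88, c = 1.02

From the data, Σt·t = 151, Σt = 25, Σ1 = 5.
Right-hand side: Σt·v = -410, Σv = -67.
Eliminating c: 5·(row 1) − 25·(row 2) gives 130·m = 5·(-410) − 25·(-67) = -375, so m = -75/26.
Then c = ((-67) − 25·(-75/26))/5 = 133/130.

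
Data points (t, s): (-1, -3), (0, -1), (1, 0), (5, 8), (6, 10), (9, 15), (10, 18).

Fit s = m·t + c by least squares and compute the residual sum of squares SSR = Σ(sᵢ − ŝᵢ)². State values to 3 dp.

Sums needed: Σt·t = 244, Σt = 30, Σ1 = 7.
For Aᵀs: Σt·s = 418, Σs = 47.
So AᵀA·[m, c]ᵀ = Aᵀs: [[244, 30]; [30, 7]]·[m, c]ᵀ = [418, 47]ᵀ.
Eliminating c: 7·(row 1) − 30·(row 2) gives 808·m = 7·418 − 30·47 = 1516, so m = 379/202.
Then c = (47 − 30·(379/202))/7 = -134/101.
Residuals: 41/202, 33/101, -111/202, -11/202, 7/101, -113/202, 57/101; SSR = 110/101.

SSR = 1.089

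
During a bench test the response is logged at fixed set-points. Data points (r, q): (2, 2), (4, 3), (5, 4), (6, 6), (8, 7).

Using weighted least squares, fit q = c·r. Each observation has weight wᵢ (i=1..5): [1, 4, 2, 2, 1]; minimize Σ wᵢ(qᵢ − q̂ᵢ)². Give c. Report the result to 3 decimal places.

Normal-equation sums: Σwᵢ·r·r = 254.
And Σwᵢ·r·q = 220.
Normal equations: [[254]]·[c]ᵀ = [220]ᵀ.
Hence c = 220 / 254 ≈ 0.866142.

c = 0.866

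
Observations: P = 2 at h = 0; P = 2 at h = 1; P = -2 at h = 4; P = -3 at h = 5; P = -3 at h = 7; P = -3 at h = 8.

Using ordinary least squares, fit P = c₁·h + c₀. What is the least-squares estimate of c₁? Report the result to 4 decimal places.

Sums needed: Σh·h = 155, Σh = 25, Σ1 = 6.
Moment sums: Σh·P = -66, ΣP = -7.
So MᵀM·[c₁, c₀]ᵀ = MᵀP: [[155, 25]; [25, 6]]·[c₁, c₀]ᵀ = [-66, -7]ᵀ.
Δ = 155·6 − 25² = 305.
c₁ = ((-66)·6 − 25·(-7))/305 = -221/305; c₀ = (155·(-7) − 25·(-66))/305 = 113/61.

c₁ = -0.7246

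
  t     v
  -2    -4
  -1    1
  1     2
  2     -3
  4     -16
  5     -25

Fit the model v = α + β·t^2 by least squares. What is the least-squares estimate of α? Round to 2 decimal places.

α = 1.74

Entries of XᵀX: Σ1 = 6, Σt^2 = 51, Σt^2·t^2 = 915.
For Xᵀv: Σv = -45, Σt^2·v = -906.
Normal equations: [[6, 51]; [51, 915]]·[α, β]ᵀ = [-45, -906]ᵀ.
Eliminating β: 915·(row 1) − 51·(row 2) gives 2889·α = 915·(-45) − 51·(-906) = 5031, so α = 559/321.
Then β = ((-906) − 51·(559/321))/915 = -349/321.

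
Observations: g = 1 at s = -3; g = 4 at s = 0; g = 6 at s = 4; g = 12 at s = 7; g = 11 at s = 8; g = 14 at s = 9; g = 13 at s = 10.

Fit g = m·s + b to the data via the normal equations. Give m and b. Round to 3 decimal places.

Setting ∂/∂m … = 0 gives: 319·m + 35·b = 449;  35·m + 7·b = 61.
(Σs·s = 319, Σs = 35, Σ1 = 7, Σs·g = 449, Σg = 61.)
Δ = 319·7 − 35² = 1008.
m = (449·7 − 35·61)/1008 = 1; b = (319·61 − 35·449)/1008 = 26/7.

m = 1.000, b = 3.714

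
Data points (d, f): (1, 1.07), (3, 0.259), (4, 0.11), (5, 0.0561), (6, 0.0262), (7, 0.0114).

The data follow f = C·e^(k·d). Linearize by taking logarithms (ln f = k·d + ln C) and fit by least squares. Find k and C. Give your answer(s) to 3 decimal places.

k = -0.755, C = 2.353

Linearized form: ln f = k·d + ln C. From the 6 transformed points,
Σd = 26.0000, Σ(d)² = 136.0000, Σln f = -14.4873, Σd·ln f = -80.3883.
Equations: 136.0000·k + 26.0000·ln C = -80.3883;  26.0000·k + 6·ln C = -14.4873.
Slope k = (n·Σd·ln f − Σd·Σln f)/(n·Σ(d)² − (Σd)²) = (6·-80.3883 − 26.0000·-14.4873)/140.0000 = -0.75471; ln C = (Σln f − k·Σd)/n = 0.85588, so C = exp(0.85588) = 2.35343.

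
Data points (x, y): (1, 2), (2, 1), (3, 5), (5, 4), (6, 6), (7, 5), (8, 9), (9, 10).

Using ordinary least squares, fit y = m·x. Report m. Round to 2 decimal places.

m = 1.01

From the data, Σx·x = 269.
Moment sums: Σx·y = 272.
Normal equations: [[269]]·[m]ᵀ = [272]ᵀ.
m = 272/269 = 1.01115.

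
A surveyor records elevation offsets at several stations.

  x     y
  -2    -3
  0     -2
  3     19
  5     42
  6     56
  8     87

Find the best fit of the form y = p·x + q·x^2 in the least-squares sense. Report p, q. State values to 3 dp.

Compute the Gram sums: Σx·x = 138, Σx·x^2 = 872, Σx^2·x^2 = 6114.
Moment sums: Σx·y = 1305, Σx^2·y = 8793.
Determinant 138·6114 − 872² = 83348.
p = (1305·6114 − 872·8793)/83348 = 155637/41674; q = (138·8793 − 872·1305)/83348 = 37737/41674.

p = 3.735, q = 0.906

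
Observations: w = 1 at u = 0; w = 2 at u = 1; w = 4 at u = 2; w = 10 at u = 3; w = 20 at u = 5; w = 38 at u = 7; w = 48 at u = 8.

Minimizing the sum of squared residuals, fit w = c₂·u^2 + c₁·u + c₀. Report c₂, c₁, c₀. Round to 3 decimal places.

The normal equations are: 7220·c₂ + 1016·c₁ + 152·c₀ = 5542;  1016·c₂ + 152·c₁ + 26·c₀ = 790;  152·c₂ + 26·c₁ + 7·c₀ = 123.
Row-reducing yields c₂ = 2553/3926, c₁ = 1402/1963, c₀ = 1567/1963.

c₂ = 0.650, c₁ = 0.714, c₀ = 0.798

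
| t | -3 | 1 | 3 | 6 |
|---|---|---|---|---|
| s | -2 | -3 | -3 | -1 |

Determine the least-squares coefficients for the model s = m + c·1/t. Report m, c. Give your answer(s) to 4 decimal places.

Normal-equation sums: Σ1 = 4, Σ1/t = 7/6, Σ1/t·1/t = 5/4.
Right-hand side: Σs = -9, Σ1/t·s = -7/2.
AᵀA·[m, c]ᵀ = Aᵀs becomes [[4, 7/6]; [7/6, 5/4]]·[m, c]ᵀ = [-9, -7/2]ᵀ.
Eliminating c: (5/4)·(row 1) − (7/6)·(row 2) gives (131/36)·m = (5/4)·(-9) − (7/6)·(-7/2) = -43/6, so m = -258/131.
Then c = ((-7/2) − (7/6)·(-258/131))/(5/4) = -126/131.

m = -1.9695, c = -0.9618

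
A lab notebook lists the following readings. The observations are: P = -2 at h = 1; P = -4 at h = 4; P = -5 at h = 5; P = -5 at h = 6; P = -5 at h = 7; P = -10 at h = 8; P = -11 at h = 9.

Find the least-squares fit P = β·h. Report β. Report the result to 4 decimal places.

Sums needed: Σh·h = 272.
Moment sums: Σh·P = -287.
So AᵀA·[β]ᵀ = AᵀP: [[272]]·[β]ᵀ = [-287]ᵀ.
Hence β = -287 / 272 ≈ -1.05515.

β = -1.0551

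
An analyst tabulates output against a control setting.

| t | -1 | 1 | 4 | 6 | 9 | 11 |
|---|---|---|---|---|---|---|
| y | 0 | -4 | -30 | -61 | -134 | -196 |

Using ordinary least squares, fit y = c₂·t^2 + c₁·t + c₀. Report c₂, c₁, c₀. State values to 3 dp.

c₂ = -1.497, c₁ = -1.319, c₀ = -0.351

From the data, Σt^2·t^2 = 22756, Σt^2·t = 2340, Σt^2 = 256, Σt·t = 256, Σt = 30, Σ1 = 6.
For Aᵀy: Σt^2·y = -37250, Σt·y = -3852, Σy = -425.
Normal equations: [[22756, 2340, 256]; [2340, 256, 30]; [256, 30, 6]]·[c₂, c₁, c₀]ᵀ = [-37250, -3852, -425]ᵀ.
Inverting the 3×3 Gram matrix, [c₂, c₁, c₀]ᵀ = [-277/185, -5175/3922, -3444/9805]ᵀ.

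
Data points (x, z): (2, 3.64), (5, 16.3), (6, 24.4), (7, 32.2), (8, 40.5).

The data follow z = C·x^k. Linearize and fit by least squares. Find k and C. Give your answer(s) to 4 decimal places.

Let Y = ln z. Fitting Y = k·ln x + ln C by least squares:
AᵀA = [[14.3918, 8.1197]; [8.1197, 5]], rhs = [25.5644, 14.4510]ᵀ  (here Σln x = 8.1197, Σ(ln x)² = 14.3918, Σln z = 14.4510, Σln x·ln z = 25.5644).
Solving (det = 6.0295): k = 1.73887, ln C = 0.06638, so C = exp(0.06638) = 1.06863.

k = 1.7389, C = 1.0686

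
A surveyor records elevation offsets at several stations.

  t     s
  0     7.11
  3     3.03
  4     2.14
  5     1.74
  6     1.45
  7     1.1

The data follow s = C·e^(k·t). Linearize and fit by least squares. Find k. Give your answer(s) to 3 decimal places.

Linearized form: ln s = k·t + ln C. From the 6 transformed points,
Σt = 25.0000, Σ(t)² = 135.0000, Σln s = 4.8516, Σt·ln s = 12.0349.
Equations: 135.0000·k + 25.0000·ln C = 12.0349;  25.0000·k + 6·ln C = 4.8516.
Solving (det = 185.0000): k = -0.26530, ln C = 1.91404.

k = -0.265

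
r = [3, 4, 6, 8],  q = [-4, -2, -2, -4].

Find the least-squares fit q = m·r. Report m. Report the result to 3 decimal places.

m = -0.512

The normal system AᵀA·[m]ᵀ = Aᵀq is [[125]]·[m]ᵀ = [-64]ᵀ.
m = (-64)/125 = -0.512.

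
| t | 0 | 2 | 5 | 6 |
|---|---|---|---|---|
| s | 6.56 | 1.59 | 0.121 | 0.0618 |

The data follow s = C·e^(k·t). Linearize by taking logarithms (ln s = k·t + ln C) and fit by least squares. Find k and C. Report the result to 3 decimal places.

k = -0.793, C = 6.959

Taking logs, ln s = k·t + ln C, so regress ln s on t.
Σt = 13.0000, Σ(t)² = 65.0000, Σln s = -2.5511, Σt·ln s = -26.3355.
Equations: 65.0000·k + 13.0000·ln C = -26.3355;  13.0000·k + 4·ln C = -2.5511.
Solving (det = 91.0000): k = -0.79316, ln C = 1.94000, so C = exp(1.94000) = 6.95876.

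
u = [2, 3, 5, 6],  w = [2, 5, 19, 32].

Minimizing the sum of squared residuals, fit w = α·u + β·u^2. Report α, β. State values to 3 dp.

Setting ∂/∂α … = 0 gives: 74·α + 376·β = 306;  376·α + 2018·β = 1680.
det = 74·2018 − 376² = 7956.
α = (306·2018 − 376·1680)/7956 = -1181/663; β = (74·1680 − 376·306)/7956 = 772/663.

α = -1.781, β = 1.164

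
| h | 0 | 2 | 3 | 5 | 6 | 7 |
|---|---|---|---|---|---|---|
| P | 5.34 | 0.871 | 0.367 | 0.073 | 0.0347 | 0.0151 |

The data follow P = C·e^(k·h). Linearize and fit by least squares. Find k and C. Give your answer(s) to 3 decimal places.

With ln Pᵢ as the transformed response and hᵢ as the regressor:
Sums: Σh = 23.0000, Σ(h)² = 123.0000, Σln P = -9.6367, Σh·ln P = -65.8874.
Normal system: [[123.0000, 23.0000]; [23.0000, 6]]·[k, ln C]ᵀ = [-65.8874, -9.6367]ᵀ.
Slope k = (n·Σh·ln P − Σh·Σln P)/(n·Σ(h)² − (Σh)²) = (6·-65.8874 − 23.0000·-9.6367)/209.0000 = -0.83101; ln C = (Σln P − k·Σh)/n = 1.57944, so C = exp(1.57944) = 4.85221.

k = -0.831, C = 4.852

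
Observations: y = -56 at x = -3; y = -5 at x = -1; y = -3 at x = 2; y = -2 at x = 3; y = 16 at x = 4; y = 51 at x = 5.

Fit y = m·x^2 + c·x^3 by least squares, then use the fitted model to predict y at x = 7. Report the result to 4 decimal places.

Normal-equation sums: Σx^2·x^2 = 1060, Σx^2·x^3 = 4180, Σx^3·x^3 = 21244.
And Σx^2·y = 992, Σx^3·y = 8838.
So AᵀA·[m, c]ᵀ = Aᵀy: [[1060, 4180]; [4180, 21244]]·[m, c]ᵀ = [992, 8838]ᵀ.
det = 1060·21244 − 4180² = 5046240.
m = (992·21244 − 4180·8838)/5046240 = -1983599/630780; c = (1060·8838 − 4180·992)/5046240 = 130543/126156.
At x = 7: ŷ = (-1983599/630780)·(49) + (130543/126156)·(343) = 21114149/105130.

ŷ = 200.8385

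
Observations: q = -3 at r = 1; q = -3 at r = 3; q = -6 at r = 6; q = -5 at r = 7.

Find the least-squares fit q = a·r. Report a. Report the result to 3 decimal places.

From the data, Σr·r = 95.
Moment sums: Σr·q = -83.
MᵀM·[a]ᵀ = Mᵀq becomes [[95]]·[a]ᵀ = [-83]ᵀ.
a = (-83)/95 = -0.873684.

a = -0.874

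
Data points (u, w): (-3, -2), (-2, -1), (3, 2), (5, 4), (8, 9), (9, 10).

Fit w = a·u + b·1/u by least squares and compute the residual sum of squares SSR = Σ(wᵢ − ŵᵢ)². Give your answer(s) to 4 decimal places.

Compute the Gram sums: Σu·u = 192, Σu·1/u = 6, Σ1/u·1/u = 70009/129600.
Moment sums: Σu·w = 196, Σ1/u·w = 1753/360.
AᵀA·[a, b]ᵀ = Aᵀw becomes [[192, 6]; [6, 70009/129600]]·[a, b]ᵀ = [196, 1753/360]ᵀ.
det = 192·(70009/129600) − 6² = 45709/675.
a = (196·(70009/129600) − 6·(1753/360))/(45709/675) = 2483821/2194032; b = (192·(1753/360) − 6·196)/(45709/675) = -162720/45709.
Residuals: 153293/731344, -565835/1097016, -153293/731344, -2080865/2194032, 106505/274254, 151257/731344; SSR = 793691/548508.

SSR = 1.4470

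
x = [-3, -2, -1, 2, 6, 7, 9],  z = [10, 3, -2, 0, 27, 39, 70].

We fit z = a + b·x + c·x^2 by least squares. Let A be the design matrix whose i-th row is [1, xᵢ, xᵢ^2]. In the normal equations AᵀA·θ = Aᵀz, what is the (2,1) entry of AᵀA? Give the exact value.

18

Row 2 ↔ basis x, column 1 ↔ basis 1, so (AᵀA)_{2,1} = Σᵢ x = (-3)·(1) + (-2)·(1) + (-1)·(1) + (2)·(1) + (6)·(1) + (7)·(1) + (9)·(1) = 18.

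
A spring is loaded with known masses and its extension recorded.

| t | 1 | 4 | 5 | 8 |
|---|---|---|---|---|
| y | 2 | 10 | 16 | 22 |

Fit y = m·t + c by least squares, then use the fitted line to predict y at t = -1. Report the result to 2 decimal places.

ŷ = -3.56

Entries of AᵀA: Σt·t = 106, Σt = 18, Σ1 = 4.
Right-hand side: Σt·y = 298, Σy = 50.
Eliminating c: 4·(row 1) − 18·(row 2) gives 100·m = 4·298 − 18·50 = 292, so m = 73/25.
Then c = (50 − 18·(73/25))/4 = -16/25.
At t = -1: ŷ = (73/25)·(-1) + (-16/25)·(1) = -89/25.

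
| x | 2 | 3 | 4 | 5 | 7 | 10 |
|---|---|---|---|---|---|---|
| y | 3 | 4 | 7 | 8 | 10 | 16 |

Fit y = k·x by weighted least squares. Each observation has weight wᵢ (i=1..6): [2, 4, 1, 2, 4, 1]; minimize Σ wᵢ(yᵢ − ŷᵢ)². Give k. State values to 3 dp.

k = 1.498

With design matrix A, AᵀWA = [[406]] and AᵀWy = [608]ᵀ.
Hence k = 608 / 406 ≈ 1.49754.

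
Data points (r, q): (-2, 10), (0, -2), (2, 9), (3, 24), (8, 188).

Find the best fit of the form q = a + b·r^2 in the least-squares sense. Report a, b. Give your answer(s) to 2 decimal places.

The normal system MᵀM·[a, b]ᵀ = Mᵀq is [[5, 81]; [81, 4209]]·[a, b]ᵀ = [229, 12324]ᵀ.
Eliminating b: 4209·(row 1) − 81·(row 2) gives 14484·a = 4209·229 − 81·12324 = -34383, so a = -11461/4828.
Then b = (12324 − 81·(-11461/4828))/4209 = 14357/4828.

a = -2.37, b = 2.97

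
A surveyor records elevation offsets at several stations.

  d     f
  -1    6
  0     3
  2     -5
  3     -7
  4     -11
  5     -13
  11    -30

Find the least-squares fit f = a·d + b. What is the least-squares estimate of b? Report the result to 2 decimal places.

b = 2.12

The normal equations are: 176·a + 24·b = -476;  24·a + 7·b = -57.
Determinant 176·7 − 24² = 656.
a = ((-476)·7 − 24·(-57))/656 = -491/164; b = (176·(-57) − 24·(-476))/656 = 87/41.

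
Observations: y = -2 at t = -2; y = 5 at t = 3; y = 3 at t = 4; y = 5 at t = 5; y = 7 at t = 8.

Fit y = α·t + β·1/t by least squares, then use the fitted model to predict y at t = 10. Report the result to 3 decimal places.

ŷ = 8.831

Normal-equation sums: Σt·t = 118, Σt·1/t = 5, Σ1/t·1/t = 6901/14400.
And Σt·y = 112, Σ1/t·y = 127/24.
Normal equations: [[118, 5]; [5, 6901/14400]]·[α, β]ᵀ = [112, 127/24]ᵀ.
Eliminating β: (6901/14400)·(row 1) − 5·(row 2) gives (227159/7200)·α = (6901/14400)·112 − 5·(127/24) = 48989/1800, so α = 195956/227159.
Then β = ((127/24) − 5·(195956/227159))/(6901/14400) = 463800/227159.
At t = 10: ŷ = (195956/227159)·(10) + (463800/227159)·(1/10) = 2005940/227159.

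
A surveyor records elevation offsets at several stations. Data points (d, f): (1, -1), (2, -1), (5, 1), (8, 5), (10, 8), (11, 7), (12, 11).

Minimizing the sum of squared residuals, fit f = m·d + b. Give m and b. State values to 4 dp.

m = 1.0431, b = -3.0160

Forming XᵀX = [[459, 49]; [49, 7]] and Xᵀf = [331, 30]ᵀ gives XᵀX·[m, b]ᵀ = Xᵀf.
det = 459·7 − 49² = 812.
m = (331·7 − 49·30)/812 = 121/116; b = (459·30 − 49·331)/812 = -2449/812.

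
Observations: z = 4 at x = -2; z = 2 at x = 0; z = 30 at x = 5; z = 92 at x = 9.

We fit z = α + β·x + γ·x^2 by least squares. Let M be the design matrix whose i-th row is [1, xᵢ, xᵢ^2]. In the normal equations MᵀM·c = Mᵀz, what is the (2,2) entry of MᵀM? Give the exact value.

Row 2 ↔ basis x, column 2 ↔ basis x, so (MᵀM)_{2,2} = Σᵢ (x)·(x) = (-2)·(-2) + (0)·(0) + (5)·(5) + (9)·(9) = 110.

110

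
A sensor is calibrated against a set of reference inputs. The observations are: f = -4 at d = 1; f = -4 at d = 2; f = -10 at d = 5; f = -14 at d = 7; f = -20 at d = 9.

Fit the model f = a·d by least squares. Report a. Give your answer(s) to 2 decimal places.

a = -2.13

Compute the Gram sums: Σd·d = 160.
And Σd·f = -340.
So MᵀM·[a]ᵀ = Mᵀf: [[160]]·[a]ᵀ = [-340]ᵀ.
Hence a = -340 / 160 ≈ -2.125.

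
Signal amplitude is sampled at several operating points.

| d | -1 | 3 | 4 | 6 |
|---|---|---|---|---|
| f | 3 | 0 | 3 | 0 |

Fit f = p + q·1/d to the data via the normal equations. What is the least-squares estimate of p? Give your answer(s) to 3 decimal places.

p = 1.401

With design matrix X, XᵀX = [[4, -1/4]; [-1/4, 173/144]] and Xᵀf = [6, -9/4]ᵀ.
Δ = 4·(173/144) − (-1/4)² = 683/144.
p = (6·(173/144) − (-1/4)·(-9/4))/(683/144) = 957/683; q = (4·(-9/4) − (-1/4)·6)/(683/144) = -1080/683.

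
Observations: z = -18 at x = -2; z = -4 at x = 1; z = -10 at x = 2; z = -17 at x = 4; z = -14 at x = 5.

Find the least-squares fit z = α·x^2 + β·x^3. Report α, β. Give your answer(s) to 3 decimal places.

Normal-equation sums: Σx^2·x^2 = 914, Σx^2·x^3 = 4150, Σx^3·x^3 = 19850.
And Σx^2·z = -738, Σx^3·z = -2778.
Determinant 914·19850 − 4150² = 920400.
α = ((-738)·19850 − 4150·(-2778))/920400 = -5201/1534; β = (914·(-2778) − 4150·(-738))/920400 = 21817/38350.

α = -3.390, β = 0.569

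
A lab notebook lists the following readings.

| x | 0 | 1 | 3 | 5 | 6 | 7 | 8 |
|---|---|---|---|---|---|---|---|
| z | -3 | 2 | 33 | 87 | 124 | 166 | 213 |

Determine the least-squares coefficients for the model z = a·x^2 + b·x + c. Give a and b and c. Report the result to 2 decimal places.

a = 2.99, b = 3.23, c = -3.54

The normal equations are: 8500·a + 1224·b + 184·c = 28704;  1224·a + 184·b + 30·c = 4146;  184·a + 30·b + 7·c = 622.
Inverting the 3×3 Gram matrix, [a, b, c]ᵀ = [17597/5889, 12691/3926, -20855/5889]ᵀ.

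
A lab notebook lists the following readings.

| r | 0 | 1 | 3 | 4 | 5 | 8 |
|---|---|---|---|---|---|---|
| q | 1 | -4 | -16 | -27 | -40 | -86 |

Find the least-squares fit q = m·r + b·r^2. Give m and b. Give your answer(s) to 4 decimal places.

m = -2.7331, b = -1.0064

Sums needed: Σr·r = 115, Σr·r^2 = 729, Σr^2·r^2 = 5059.
Moment sums: Σr·q = -1048, Σr^2·q = -7084.
MᵀM·[m, b]ᵀ = Mᵀq becomes [[115, 729]; [729, 5059]]·[m, b]ᵀ = [-1048, -7084]ᵀ.
Δ = 115·5059 − 729² = 50344.
m = ((-1048)·5059 − 729·(-7084))/50344 = -34399/12586; b = (115·(-7084) − 729·(-1048))/50344 = -12667/12586.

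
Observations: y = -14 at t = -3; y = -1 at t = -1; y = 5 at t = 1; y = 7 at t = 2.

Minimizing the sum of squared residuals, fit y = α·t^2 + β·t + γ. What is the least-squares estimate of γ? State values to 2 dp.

MᵀM·[α, β, γ]ᵀ = Mᵀy reads: 99·α + (-19)·β + 15·γ = -94;  (-19)·α + 15·β + (-1)·γ = 62;  15·α + (-1)·β + 4·γ = -3.
(Σt^2·t^2 = 99, Σt^2·t = -19, Σt^2 = 15, Σt·t = 15, Σt = -1, Σ1 = 4, Σt^2·y = -94, Σt·y = 62, Σy = -3.)
Inverting the 3×3 Gram matrix, [α, β, γ]ᵀ = [-573/796, 2713/796, 1115/398]ᵀ.

γ = 2.80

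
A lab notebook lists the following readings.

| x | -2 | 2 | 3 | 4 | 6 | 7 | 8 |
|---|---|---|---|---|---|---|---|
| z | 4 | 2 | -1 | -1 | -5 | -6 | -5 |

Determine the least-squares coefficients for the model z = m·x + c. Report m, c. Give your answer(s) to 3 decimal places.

m = -1.071, c = 2.571

From the data, Σx·x = 182, Σx = 28, Σ1 = 7.
And Σx·z = -123, Σz = -12.
AᵀA·[m, c]ᵀ = Aᵀz becomes [[182, 28]; [28, 7]]·[m, c]ᵀ = [-123, -12]ᵀ.
Δ = 182·7 − 28² = 490.
m = ((-123)·7 − 28·(-12))/490 = -15/14; c = (182·(-12) − 28·(-123))/490 = 18/7.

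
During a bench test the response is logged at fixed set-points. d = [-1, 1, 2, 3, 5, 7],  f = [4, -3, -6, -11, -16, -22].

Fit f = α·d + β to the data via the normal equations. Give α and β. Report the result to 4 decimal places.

Sums needed: Σd·d = 89, Σd = 17, Σ1 = 6.
Moment sums: Σd·f = -286, Σf = -54.
Normal equations: [[89, 17]; [17, 6]]·[α, β]ᵀ = [-286, -54]ᵀ.
det = 89·6 − 17² = 245.
α = ((-286)·6 − 17·(-54))/245 = -114/35; β = (89·(-54) − 17·(-286))/245 = 8/35.

α = -3.2571, β = 0.2286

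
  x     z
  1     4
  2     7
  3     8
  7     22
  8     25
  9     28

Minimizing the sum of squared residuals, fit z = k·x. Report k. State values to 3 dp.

k = 3.115

AᵀA·[k]ᵀ = Aᵀz reads: 208·k = 648.
Hence k = 648 / 208 ≈ 3.11538.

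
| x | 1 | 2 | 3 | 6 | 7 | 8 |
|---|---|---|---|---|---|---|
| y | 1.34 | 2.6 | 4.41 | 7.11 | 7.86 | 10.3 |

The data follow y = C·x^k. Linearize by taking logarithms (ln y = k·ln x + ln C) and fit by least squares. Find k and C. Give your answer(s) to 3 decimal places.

k = 0.936, C = 1.388

Linearized form: ln y = k·ln x + ln C. From the 6 transformed points,
Over the data: Σln x = 7.6089, Σ(ln x)² = 13.0084, Σln y = 9.0875, Σln x·ln y = 14.6687.
Normal system: [[13.0084, 7.6089]; [7.6089, 6]]·[k, ln C]ᵀ = [14.6687, 9.0875]ᵀ.
Solving (det = 20.1558): k = 0.93603, ln C = 0.32756, so C = exp(0.32756) = 1.38757.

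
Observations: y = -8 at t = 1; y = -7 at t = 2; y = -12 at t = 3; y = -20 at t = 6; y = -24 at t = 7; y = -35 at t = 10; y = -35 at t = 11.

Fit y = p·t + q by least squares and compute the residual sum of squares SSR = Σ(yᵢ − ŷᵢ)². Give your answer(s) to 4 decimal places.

Normal-equation sums: Σt·t = 320, Σt = 40, Σ1 = 7.
Moment sums: Σt·y = -1081, Σy = -141.
Normal equations: [[320, 40]; [40, 7]]·[p, q]ᵀ = [-1081, -141]ᵀ.
Determinant 320·7 − 40² = 640.
p = ((-1081)·7 − 40·(-141))/640 = -1927/640; q = (320·(-141) − 40·(-1081))/640 = -47/16.
Residuals: -1313/640, 627/320, -19/640, 321/320, 9/640, -125/64, 677/640; SSR = 8953/640.

SSR = 13.9891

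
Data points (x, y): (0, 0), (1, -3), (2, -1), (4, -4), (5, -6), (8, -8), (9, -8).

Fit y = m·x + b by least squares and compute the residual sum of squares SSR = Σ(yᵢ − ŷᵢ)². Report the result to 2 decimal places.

SSR = 5.92

The normal system AᵀA·[m, b]ᵀ = Aᵀy is [[191, 29]; [29, 7]]·[m, b]ᵀ = [-187, -30]ᵀ.
det = 191·7 − 29² = 496.
m = ((-187)·7 − 29·(-30))/496 = -439/496; b = (191·(-30) − 29·(-187))/496 = -307/496.
Residuals: 307/496, -371/248, 689/496, 79/496, -237/248, -149/496, 145/248; SSR = 2937/496.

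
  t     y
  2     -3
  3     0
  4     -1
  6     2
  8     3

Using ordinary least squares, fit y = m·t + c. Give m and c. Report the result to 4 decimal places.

m = 0.9224, c = -4.0431

From the data, Σt·t = 129, Σt = 23, Σ1 = 5.
Moment sums: Σt·y = 26, Σy = 1.
Normal equations: [[129, 23]; [23, 5]]·[m, c]ᵀ = [26, 1]ᵀ.
Eliminating c: 5·(row 1) − 23·(row 2) gives 116·m = 5·26 − 23·1 = 107, so m = 107/116.
Then c = (1 − 23·(107/116))/5 = -469/116.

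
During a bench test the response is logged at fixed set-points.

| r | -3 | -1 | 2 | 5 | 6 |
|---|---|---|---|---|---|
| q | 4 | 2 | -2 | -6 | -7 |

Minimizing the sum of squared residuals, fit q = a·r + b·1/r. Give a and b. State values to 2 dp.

Forming MᵀM = [[75, 5]; [5, 643/450]] and Mᵀq = [-90, -67/10]ᵀ gives MᵀM·[a, b]ᵀ = Mᵀq.
Determinant 75·(643/450) − 5² = 493/6.
a = ((-90)·(643/450) − 5·(-67/10))/(493/6) = -2853/2465; b = (75·(-67/10) − 5·(-90))/(493/6) = -315/493.

a = -1.16, b = -0.64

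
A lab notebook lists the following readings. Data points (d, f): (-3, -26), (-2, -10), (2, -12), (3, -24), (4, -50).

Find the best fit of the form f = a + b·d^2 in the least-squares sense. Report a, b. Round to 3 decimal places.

a = 2.667, b = -3.222

Forming AᵀA = [[5, 42]; [42, 450]] and Aᵀf = [-122, -1338]ᵀ gives AᵀA·[a, b]ᵀ = Aᵀf.
Eliminating b: 450·(row 1) − 42·(row 2) gives 486·a = 450·(-122) − 42·(-1338) = 1296, so a = 8/3.
Then b = ((-1338) − 42·(8/3))/450 = -29/9.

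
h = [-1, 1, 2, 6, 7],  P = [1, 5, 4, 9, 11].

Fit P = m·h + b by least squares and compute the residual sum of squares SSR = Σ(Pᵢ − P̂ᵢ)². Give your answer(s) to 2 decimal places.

With design matrix A, AᵀA = [[91, 15]; [15, 5]] and AᵀP = [143, 30]ᵀ.
det = 91·5 − 15² = 230.
m = (143·5 − 15·30)/230 = 53/46; b = (91·30 − 15·143)/230 = 117/46.
Residuals: -9/23, 30/23, -39/46, -21/46, 9/23; SSR = 135/46.

SSR = 2.93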